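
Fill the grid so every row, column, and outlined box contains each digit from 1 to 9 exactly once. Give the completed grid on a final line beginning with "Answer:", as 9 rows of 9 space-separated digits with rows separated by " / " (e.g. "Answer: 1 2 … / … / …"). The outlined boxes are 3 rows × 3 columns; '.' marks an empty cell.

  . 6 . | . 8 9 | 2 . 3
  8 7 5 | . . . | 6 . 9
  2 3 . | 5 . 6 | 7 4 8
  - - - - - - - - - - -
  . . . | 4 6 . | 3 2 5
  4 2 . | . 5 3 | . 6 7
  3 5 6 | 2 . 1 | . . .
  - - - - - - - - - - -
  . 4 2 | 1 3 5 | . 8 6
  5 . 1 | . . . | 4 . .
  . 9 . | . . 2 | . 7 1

Step 1. [r4c1∈{1,7,9}] r4c1 is the only open cell in col 1 admitting 9. So r4c1=9.
Step 2. [r5c3∈{8}] r5c3 is down to just 8, so r5c3=8.
Step 3. [r6c8∈{9}] r6c8 is down to just 9. So r6c8=9.
Step 4. [r8c4∈{6,7,8,9}] 6 has one home in row 8: r8c4, so r8c4=6.
Step 5. [r4c6∈{7,8}] across row 4, 8 lands solely at r4c6, so r4c6=8.
Step 6. [r2c5∈{1,2,4}] across row 2, 2 lands solely at r2c5. So r2c5=2.
Step 7. [r8c5∈{7,9}] across row 8, 9 lands solely at r8c5 ⇒ r8c5=9.
Step 8. [r1c8∈{1,5}] row 1 places 5 nowhere but r1c8. So r1c8=5.
Step 9. [r9c7∈{5}] only 5 remains possible at r9c7 ⇒ r9c7=5.
Step 10. [r1c3∈{4}] r1c3 has the single candidate 4, so r1c3=4.
Step 11. [r3c5∈{1}] only 1 remains possible at r3c5 ⇒ r3c5=1.
Step 12. [r7c1∈{7}] only 7 remains possible at r7c1. So r7c1=7.
Step 13. [r3c3∈{9}] r3c3 is down to just 9. So r3c3=9.
Step 14. [r5c4∈{9}] only 9 remains possible at r5c4. So r5c4=9.
Step 15. [r9c5∈{4}] r9c5 is down to just 4 ⇒ r9c5=4.
Step 16. [r9c3∈{3}] r9c3 has the single candidate 3, so r9c3=3.
Step 17. [r8c8∈{3}] r8c8's peers cover all but 3 ⇒ r8c8=3.
Step 18. [r8c6∈{7}] r8c6 is down to just 7 ⇒ r8c6=7.
Step 19. [r7c7∈{9}] nothing but 9 survives at r7c7. So r7c7=9.
Step 20. [r8c9∈{2}] only 2 remains possible at r8c9, so r8c9=2.
Step 21. [r6c5∈{7}] nothing but 7 survives at r6c5 ⇒ r6c5=7.
Step 22. [r1c1∈{1}] only 1 remains possible at r1c1 ⇒ r1c1=1.
Step 23. [r2c8∈{1}] nothing but 1 survives at r2c8. So r2c8=1.
Step 24. [r8c2∈{8}] nothing but 8 survives at r8c2 ⇒ r8c2=8.
Step 25. [r6c7∈{8}] r6c7 is down to just 8, so r6c7=8.
Step 26. [r6c9∈{4}] r6c9's peers cover all but 4 ⇒ r6c9=4.
Step 27. [r9c4∈{8}] nothing but 8 survives at r9c4. So r9c4=8.
Step 28. [r4c3∈{7}] only 7 remains possible at r4c3, so r4c3=7.
Step 29. [r1c4∈{7}] r1c4 has the single candidate 7. So r1c4=7.
Step 30. [r4c2∈{1}] r4c2's peers cover all but 1. So r4c2=1.
Step 31. [r2c4∈{3}] nothing but 3 survives at r2c4. So r2c4=3.
Step 32. [r5c7∈{1}] r5c7 has the single candidate 1, so r5c7=1.
Step 33. [r2c6∈{4}] only 4 remains possible at r2c6. So r2c6=4.
Step 34. [r9c1∈{6}] nothing but 6 survives at r9c1, so r9c1=6.

Answer: 1 6 4 7 8 9 2 5 3 / 8 7 5 3 2 4 6 1 9 / 2 3 9 5 1 6 7 4 8 / 9 1 7 4 6 8 3 2 5 / 4 2 8 9 5 3 1 6 7 / 3 5 6 2 7 1 8 9 4 / 7 4 2 1 3 5 9 8 6 / 5 8 1 6 9 7 4 3 2 / 6 9 3 8 4 2 5 7 1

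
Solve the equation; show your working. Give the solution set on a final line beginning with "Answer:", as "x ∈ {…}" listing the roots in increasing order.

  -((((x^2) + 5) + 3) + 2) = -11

Step 1. [-((((x^2) + 5) + 3) + 2) = -11] flip signs both sides, so neg: (((x^2) + 5) + 3) + 2 = 11.
Step 2. [(((x^2) + 5) + 3) + 2 = 11] the outer +2 inverts by subtracting 2, so sub: ((x^2) + 5) + 3 = 9.
Step 3. [((x^2) + 5) + 3 = 9] subtract 3: x sits inside (… + 3). So sub: (x^2) + 5 = 6.
Step 4. [(x^2) + 5 = 6] 5 comes off first (subtract 5), so sub: x^2 = 1.
Step 5. [x^2 = 1] √ both sides: 1 ≥ 0 gives two branches, so sqrt: x = 1 or -1.

Answer: x ∈ {-1, 1}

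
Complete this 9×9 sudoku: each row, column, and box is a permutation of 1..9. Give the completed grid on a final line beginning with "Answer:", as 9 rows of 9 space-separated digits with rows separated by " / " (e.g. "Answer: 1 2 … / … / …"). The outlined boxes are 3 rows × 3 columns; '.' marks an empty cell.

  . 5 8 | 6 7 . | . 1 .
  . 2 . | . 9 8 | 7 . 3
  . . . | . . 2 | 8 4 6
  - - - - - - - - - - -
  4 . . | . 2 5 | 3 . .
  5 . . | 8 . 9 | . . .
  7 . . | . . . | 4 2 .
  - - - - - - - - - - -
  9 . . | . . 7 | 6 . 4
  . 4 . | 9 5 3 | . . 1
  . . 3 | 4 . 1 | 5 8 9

Step 1. [r9c1∈{2,6}] across row 9, 2 lands solely at r9c1, so r9c1=2.
Step 2. [r6c6∈{6}] r6c6's peers cover all but 6 ⇒ r6c6=6.
Step 3. [r4c8∈{6,7,9}] across col 8, 9 lands solely at r4c8. So r4c8=9.
Step 4. [r5c8∈{6,7}] r5c8 is the only open cell in col 8 admitting 6. So r5c8=6.
Step 5. [r9c2∈{6,7}] across row 9, 7 lands solely at r9c2. So r9c2=7.
Step 6. [r5c7∈{1}] only 1 remains possible at r5c7, so r5c7=1.
Step 7. [r8c3∈{6}] r8c3 has the single candidate 6, so r8c3=6.
Step 8. [r4c3∈{1}] r4c3 is down to just 1 ⇒ r4c3=1.
Step 9. [r5c2∈{3}] r5c2's peers cover all but 3. So r5c2=3.
Step 10. [r3c4∈{1,3,5}] r3c4 is the only open cell in row 3 admitting 5. So r3c4=5.
Step 11. [r3c5∈{1,3}] box 2 places 3 nowhere but r3c5 ⇒ r3c5=3.
Step 12. [r6c3∈{9}] r6c3 is down to just 9, so r6c3=9.
Step 13. [r6c2∈{8}] nothing but 8 survives at r6c2, so r6c2=8.
Step 14. [r3c1∈{1}] only 1 remains possible at r3c1 ⇒ r3c1=1.
Step 15. [r6c4∈{1,3}] in row 6, 3 fits only at r6c4 ⇒ r6c4=3.
Step 16. [r5c9∈{7}] r5c9 has the single candidate 7, so r5c9=7.
Step 17. [r1c9∈{2}] r1c9 has the single candidate 2. So r1c9=2.
Step 18. [r7c3∈{5}] r7c3 has the single candidate 5, so r7c3=5.
Step 19. [r5c5∈{4}] r5c5 has the single candidate 4, so r5c5=4.
Step 20. [r1c1∈{3}] only 3 remains possible at r1c1 ⇒ r1c1=3.
Step 21. [r1c7∈{9}] r1c7 has the single candidate 9 ⇒ r1c7=9.
Step 22. [r2c4∈{1}] nothing but 1 survives at r2c4, so r2c4=1.
Step 23. [r7c4∈{2}] only 2 remains possible at r7c4. So r7c4=2.
Step 24. [r3c3∈{7}] r3c3 is down to just 7 ⇒ r3c3=7.
Step 25. [r7c5∈{8}] nothing but 8 survives at r7c5. So r7c5=8.
Step 26. [r7c2∈{1}] r7c2's peers cover all but 1. So r7c2=1.
Step 27. [r1c6∈{4}] r1c6 has the single candidate 4 ⇒ r1c6=4.
Step 28. [r2c1∈{6}] r2c1 has the single candidate 6 ⇒ r2c1=6.
Step 29. [r2c3∈{4}] r2c3 has the single candidate 4. So r2c3=4.
Step 30. [r7c8∈{3}] r7c8 is down to just 3, so r7c8=3.
Step 31. [r9c5∈{6}] only 6 remains possible at r9c5 ⇒ r9c5=6.
Step 32. [r8c1∈{8}] only 8 remains possible at r8c1 ⇒ r8c1=8.
Step 33. [r2c8∈{5}] r2c8's peers cover all but 5 ⇒ r2c8=5.
Step 34. [r5c3∈{2}] nothing but 2 survives at r5c3, so r5c3=2.
Step 35. [r3c2∈{9}] r3c2 has the single candidate 9 ⇒ r3c2=9.
Step 36. [r4c9∈{8}] only 8 remains possible at r4c9, so r4c9=8.
Step 37. [r4c4∈{7}] r4c4 has the single candidate 7. So r4c4=7.
Step 38. [r4c2∈{6}] only 6 remains possible at r4c2. So r4c2=6.
Step 39. [r8c7∈{2}] r8c7 has the single candidate 2 ⇒ r8c7=2.
Step 40. [r6c5∈{1}] r6c5 is down to just 1. So r6c5=1.
Step 41. [r6c9∈{5}] nothing but 5 survives at r6c9, so r6c9=5.
Step 42. [r8c8∈{7}] r8c8 is down to just 7. So r8c8=7.

Answer: 3 5 8 6 7 4 9 1 2 / 6 2 4 1 9 8 7 5 3 / 1 9 7 5 3 2 8 4 6 / 4 6 1 7 2 5 3 9 8 / 5 3 2 8 4 9 1 6 7 / 7 8 9 3 1 6 4 2 5 / 9 1 5 2 8 7 6 3 4 / 8 4 6 9 5 3 2 7 1 / 2 7 3 4 6 1 5 8 9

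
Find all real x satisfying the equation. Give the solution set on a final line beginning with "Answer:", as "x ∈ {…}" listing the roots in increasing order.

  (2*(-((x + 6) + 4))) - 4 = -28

Step 1. [(2*(-((x + 6) + 4))) - 4 = -28] common factor 2 (LHS and -28) — divide through ⇒ factor: (-((x + 6) + 4)) - 2 = -14.
Step 2. [(-((x + 6) + 4)) - 2 = -14] -2 is outermost — add 2 both sides ⇒ sub: -((x + 6) + 4) = -12.
Step 3. [-((x + 6) + 4) = -12] LHS negated; negate both sides. So neg: (x + 6) + 4 = 12.
Step 4. [(x + 6) + 4 = 12] 4 comes off first (subtract 4), so sub: x + 6 = 8.
Step 5. [x + 6 = 8] subtract 6: x sits inside (… + 6), so sub: x = 2.

Answer: x ∈ {2}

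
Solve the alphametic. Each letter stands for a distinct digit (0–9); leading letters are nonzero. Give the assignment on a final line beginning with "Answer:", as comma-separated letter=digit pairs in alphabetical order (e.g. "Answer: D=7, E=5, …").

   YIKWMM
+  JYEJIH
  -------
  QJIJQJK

Step 1. [Q] Q is the leading digit of a 7-digit sum of two 6-digit numbers; the final carry is exactly 1 ⇒ Q=1.
Step 2. [col 1: M + H ≡ K (mod 10)] column 1 (M + H ≡ K (mod 10), carry-in 0) doesn't pin M yet; pick M=4 and continue, so M=4.
Step 3. [col 1: M + H ≡ K (mod 10)] several values work for H in column 1 (M + H ≡ K (mod 10), carry-in 0); try H=3, so H=3.
Step 4. [col 1: M + H ≡ K (mod 10)] column 1 reads M+H+carry(0)=K with M=4, H=3; with digits 1,3,4 already taken and all letters distinct, the only value for K is 7. So K=7.
Step 5. [col 2: M + I ≡ J (mod 10)] column 2 (M + I ≡ J (mod 10), carry-in 0) doesn't pin J yet; pick J=6 and continue ⇒ J=6.
Step 6. [col 2: M + I ≡ J (mod 10)] column 2 reads M+I+carry(0)=J with M=4, J=6; with digits 1,3,4,6,7 already taken and all letters distinct, the only value for I is 2 ⇒ I=2.
Step 7. [col 3: W + J ≡ Q (mod 10)] column 3 reads W+J+carry(0)=Q with J=6, Q=1; with digits 1,2,3,4,6,7 already taken and all letters distinct, the only value for W is 5. So W=5.
Step 8. [col 4: K + E ≡ J (mod 10)] in column 4 we have K+E≡J with carry-in 1; given K=7, J=6 and digits 1,2,3,4,5,6,7 already taken and all letters distinct, that pins E to 8 ⇒ E=8.
Step 9. [col 5: I + Y ≡ I (mod 10)] column 5: given I=2, carry-in 1, and digits 1,2,3,4,5,6,7,8 already taken and all letters distinct, I+Y≡I (mod 10) forces Y=9, so Y=9.

Answer: E=8, H=3, I=2, J=6, K=7, M=4, Q=1, W=5, Y=9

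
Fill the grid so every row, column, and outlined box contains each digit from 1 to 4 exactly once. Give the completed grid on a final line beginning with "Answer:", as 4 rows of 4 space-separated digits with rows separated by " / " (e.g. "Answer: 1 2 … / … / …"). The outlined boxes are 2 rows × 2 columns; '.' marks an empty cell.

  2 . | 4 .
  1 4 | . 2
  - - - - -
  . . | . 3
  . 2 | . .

Step 1. [r4c4∈{1,4}] col 4 places 4 nowhere but r4c4. So r4c4=4.
Step 2. [r3c3∈{1,2}] 2 has one home in row 3: r3c3 ⇒ r3c3=2.
Step 3. [r3c2∈{1}] r3c2 has the single candidate 1, so r3c2=1.
Step 4. [r1c2∈{3}] r1c2 has the single candidate 3. So r1c2=3.
Step 5. [r2c3∈{3}] r2c3 has the single candidate 3, so r2c3=3.
Step 6. [r1c4∈{1}] nothing but 1 survives at r1c4. So r1c4=1.
Step 7. [r4c1∈{3}] r4c1 has the single candidate 3. So r4c1=3.
Step 8. [r4c3∈{1}] only 1 remains possible at r4c3 ⇒ r4c3=1.
Step 9. [r3c1∈{4}] only 4 remains possible at r3c1 ⇒ r3c1=4.

Answer: 2 3 4 1 / 1 4 3 2 / 4 1 2 3 / 3 2 1 4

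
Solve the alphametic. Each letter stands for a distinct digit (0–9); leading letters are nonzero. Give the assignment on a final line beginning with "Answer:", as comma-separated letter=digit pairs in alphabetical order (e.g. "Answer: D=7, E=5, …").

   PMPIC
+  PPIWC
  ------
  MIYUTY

Step 1. [M] M is the leading digit of a 6-digit sum of two 5-digit numbers; the final carry is exactly 1, so M=1.
Step 2. [col 1: C + C ≡ Y (mod 10)] column 1 (C + C ≡ Y (mod 10), carry-in 0) doesn't pin Y yet; pick Y=0 and continue. So Y=0.
Step 3. [col 1: C + C ≡ Y (mod 10)] column 1: given Y=0, carry-in 0, and digits 0,1 already taken and all letters distinct, C+C≡Y (mod 10) forces C=5, so C=5.
Step 4. [col 2: I + W ≡ T (mod 10)] several values work for W in column 2 (I + W ≡ T (mod 10), carry-in 1); try W=4, so W=4.
Step 5. [col 2: I + W ≡ T (mod 10)] no forcing yet in column 2 (carry-in 1); I=7 is free and consistent — try it ⇒ I=7.
Step 6. [col 2: I + W ≡ T (mod 10)] column 2 reads I+W+carry(1)=T with I=7, W=4; with digits 0,1,4,5,7 already taken and all letters distinct, the only value for T is 2 ⇒ T=2.
Step 7. [col 3: P + I ≡ U (mod 10)] column 3 reads P+I+carry(1)=U with I=7; with digits 0,1,2,4,5,7 already taken and all letters distinct, the only value for P is 8. So P=8.
Step 8. [col 3: P + I ≡ U (mod 10)] in column 3 we have P+I≡U with carry-in 1; given P=8, I=7 and digits 0,1,2,4,5,7,8 already taken and all letters distinct, that pins U to 6. So U=6.

Answer: C=5, I=7, M=1, P=8, T=2, U=6, W=4, Y=0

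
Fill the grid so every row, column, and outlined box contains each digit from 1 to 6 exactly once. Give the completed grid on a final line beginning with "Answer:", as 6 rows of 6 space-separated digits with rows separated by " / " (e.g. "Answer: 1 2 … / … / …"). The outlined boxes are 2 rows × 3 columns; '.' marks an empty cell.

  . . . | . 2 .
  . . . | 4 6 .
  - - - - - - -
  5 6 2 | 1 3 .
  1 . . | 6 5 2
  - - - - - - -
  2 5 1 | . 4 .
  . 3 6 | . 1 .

Step 1. [r2c1∈{3}] r2c1 is down to just 3. So r2c1=3.
Step 2. [r6c6∈{5}] nothing but 5 survives at r6c6. So r6c6=5.
Step 3. [r4c2∈{4}] r4c2's peers cover all but 4 ⇒ r4c2=4.
Step 4. [r1c2∈{1}] r1c2's peers cover all but 1 ⇒ r1c2=1.
Step 5. [r5c4∈{3}] r5c4 is down to just 3, so r5c4=3.
Step 6. [r1c3∈{4,5}] 4 has one home in col 3: r1c3 ⇒ r1c3=4.
Step 7. [r6c4∈{2}] nothing but 2 survives at r6c4, so r6c4=2.
Step 8. [r1c1∈{6}] r1c1 has the single candidate 6 ⇒ r1c1=6.
Step 9. [r1c6∈{3}] r1c6's peers cover all but 3. So r1c6=3.
Step 10. [r6c1∈{4}] nothing but 4 survives at r6c1. So r6c1=4.
Step 11. [r2c2∈{2}] r2c2 is down to just 2 ⇒ r2c2=2.
Step 12. [r5c6∈{6}] nothing but 6 survives at r5c6, so r5c6=6.
Step 13. [r2c3∈{5}] r2c3's peers cover all but 5, so r2c3=5.
Step 14. [r4c3∈{3}] r4c3 has the single candidate 3, so r4c3=3.
Step 15. [r1c4∈{5}] only 5 remains possible at r1c4 ⇒ r1c4=5.
Step 16. [r2c6∈{1}] r2c6's peers cover all but 1. So r2c6=1.
Step 17. [r3c6∈{4}] r3c6's peers cover all but 4, so r3c6=4.

Answer: 6 1 4 5 2 3 / 3 2 5 4 6 1 / 5 6 2 1 3 4 / 1 4 3 6 5 2 / 2 5 1 3 4 6 / 4 3 6 2 1 5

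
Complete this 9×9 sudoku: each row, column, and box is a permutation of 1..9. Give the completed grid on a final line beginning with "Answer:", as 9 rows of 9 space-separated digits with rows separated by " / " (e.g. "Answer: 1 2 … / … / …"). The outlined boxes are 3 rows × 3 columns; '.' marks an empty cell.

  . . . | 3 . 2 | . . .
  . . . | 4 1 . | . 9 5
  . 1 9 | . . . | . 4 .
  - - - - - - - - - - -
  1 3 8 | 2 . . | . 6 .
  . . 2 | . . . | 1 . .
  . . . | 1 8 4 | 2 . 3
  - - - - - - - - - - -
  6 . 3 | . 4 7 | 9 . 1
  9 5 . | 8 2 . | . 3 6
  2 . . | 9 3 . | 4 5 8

Step 1. [r1c9∈{7}] r1c9's peers cover all but 7 ⇒ r1c9=7.
Step 2. [r9c2∈{7}] r9c2 has the single candidate 7 ⇒ r9c2=7.
Step 3. [r9c6∈{1,6}] across row 9, 6 lands solely at r9c6 ⇒ r9c6=6.
Step 4. [r1c5∈{5,6,9}] 9 has one home in row 1: r1c5. So r1c5=9.
Step 5. [r2c6∈{8}] r2c6 has the single candidate 8 ⇒ r2c6=8.
Step 6. [r3c6∈{5}] nothing but 5 survives at r3c6. So r3c6=5.
Step 7. [r6c8∈{7}] only 7 remains possible at r6c8. So r6c8=7.
Step 8. [r5c1∈{4,5,7}] 7 has one home in box 4: r5c1 ⇒ r5c1=7.
Step 9. [r1c1∈{4,5,8}] across col 1, 4 lands solely at r1c1, so r1c1=4.
Step 10. [r5c2∈{4,6,9}] in col 2, 4 fits only at r5c2 ⇒ r5c2=4.
Step 11. [r3c1∈{3,8}] r3c1 is the only open cell in col 1 admitting 8. So r3c1=8.
Step 12. [r1c2∈{6}] only 6 remains possible at r1c2, so r1c2=6.
Step 13. [r4c5∈{5,7}] 7 has one home in row 4: r4c5 ⇒ r4c5=7.
Step 14. [r3c5∈{6}] r3c5 has the single candidate 6, so r3c5=6.
Step 15. [r4c6∈{9}] nothing but 9 survives at r4c6. So r4c6=9.
Step 16. [r1c8∈{1,8}] in row 1, 1 fits only at r1c8. So r1c8=1.
Step 17. [r8c6∈{1}] r8c6's peers cover all but 1 ⇒ r8c6=1.
Step 18. [r7c4∈{5}] nothing but 5 survives at r7c4, so r7c4=5.
Step 19. [r2c7∈{3,6}] row 2 places 6 nowhere but r2c7, so r2c7=6.
Step 20. [r6c3∈{5,6}] across row 6, 6 lands solely at r6c3, so r6c3=6.
Step 21. [r3c7∈{3}] r3c7's peers cover all but 3, so r3c7=3.
Step 22. [r4c7∈{5}] r4c7's peers cover all but 5. So r4c7=5.
Step 23. [r5c6∈{3}] nothing but 3 survives at r5c6, so r5c6=3.
Step 24. [r2c3∈{7}] r2c3's peers cover all but 7, so r2c3=7.
Step 25. [r1c7∈{8}] r1c7 has the single candidate 8 ⇒ r1c7=8.
Step 26. [r5c9∈{9}] r5c9's peers cover all but 9. So r5c9=9.
Step 27. [r5c4∈{6}] r5c4 has the single candidate 6. So r5c4=6.
Step 28. [r5c8∈{8}] nothing but 8 survives at r5c8. So r5c8=8.
Step 29. [r5c5∈{5}] only 5 remains possible at r5c5, so r5c5=5.
Step 30. [r8c7∈{7}] only 7 remains possible at r8c7, so r8c7=7.
Step 31. [r1c3∈{5}] r1c3's peers cover all but 5, so r1c3=5.
Step 32. [r2c2∈{2}] nothing but 2 survives at r2c2 ⇒ r2c2=2.
Step 33. [r3c4∈{7}] only 7 remains possible at r3c4. So r3c4=7.
Step 34. [r3c9∈{2}] nothing but 2 survives at r3c9. So r3c9=2.
Step 35. [r2c1∈{3}] only 3 remains possible at r2c1, so r2c1=3.
Step 36. [r8c3∈{4}] r8c3 is down to just 4. So r8c3=4.
Step 37. [r6c2∈{9}] r6c2 is down to just 9. So r6c2=9.
Step 38. [r4c9∈{4}] r4c9 is down to just 4, so r4c9=4.
Step 39. [r6c1∈{5}] r6c1's peers cover all but 5. So r6c1=5.
Step 40. [r7c2∈{8}] nothing but 8 survives at r7c2 ⇒ r7c2=8.
Step 41. [r7c8∈{2}] r7c8's peers cover all but 2 ⇒ r7c8=2.
Step 42. [r9c3∈{1}] r9c3 has the single candidate 1, so r9c3=1.

Answer: 4 6 5 3 9 2 8 1 7 / 3 2 7 4 1 8 6 9 5 / 8 1 9 7 6 5 3 4 2 / 1 3 8 2 7 9 5 6 4 / 7 4 2 6 5 3 1 8 9 / 5 9 6 1 8 4 2 7 3 / 6 8 3 5 4 7 9 2 1 / 9 5 4 8 2 1 7 3 6 / 2 7 1 9 3 6 4 5 8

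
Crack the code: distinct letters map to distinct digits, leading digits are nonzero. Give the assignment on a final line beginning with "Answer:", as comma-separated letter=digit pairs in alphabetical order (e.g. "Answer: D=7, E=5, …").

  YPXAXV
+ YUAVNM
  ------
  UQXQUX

Step 1. [col 1: V + M ≡ X (mod 10)] several values work for M in column 1 (V + M ≡ X (mod 10), carry-in 0); try M=9 ⇒ M=9.
Step 2. [col 1: V + M ≡ X (mod 10)] column 1 (V + M ≡ X (mod 10), carry-in 0) doesn't pin V yet; pick V=6 and continue ⇒ V=6.
Step 3. [col 1: V + M ≡ X (mod 10)] column 1: given V=6, M=9, carry-in 0, and digits 6,9 already taken and all letters distinct, V+M≡X (mod 10) forces X=5 ⇒ X=5.
Step 4. [col 2: X + N ≡ U (mod 10)] several values work for N in column 2 (X + N ≡ U (mod 10), carry-in 1); try N=8, so N=8.
Step 5. [col 2: X + N ≡ U (mod 10)] column 2: given X=5, N=8, carry-in 1, and digits 5,6,8,9 already taken and all letters distinct, X+N≡U (mod 10) forces U=4. So U=4.
Step 6. [col 3: A + V ≡ Q (mod 10)] several values work for Q in column 3 (A + V ≡ Q (mod 10), carry-in 1); try Q=7. So Q=7.
Step 7. [col 3: A + V ≡ Q (mod 10)] in column 3 we have A+V≡Q with carry-in 1; given V=6, Q=7 and digits 4,5,6,7,8,9 already taken and all letters distinct, that pins A to 0 ⇒ A=0.
Step 8. [col 5: P + U ≡ Q (mod 10)] column 5 reads P+U+carry(0)=Q with U=4, Q=7; with digits 0,4,5,6,7,8,9 already taken and all letters distinct, the only value for P is 3 ⇒ P=3.
Step 9. [col 6: Y + Y ≡ U (mod 10)] column 6: given U=4, carry-in 0, and digits 0,3,4,5,6,7,8,9 already taken and all letters distinct, Y+Y≡U (mod 10) forces Y=2, so Y=2.

Answer: A=0, M=9, N=8, P=3, Q=7, U=4, V=6, X=5, Y=2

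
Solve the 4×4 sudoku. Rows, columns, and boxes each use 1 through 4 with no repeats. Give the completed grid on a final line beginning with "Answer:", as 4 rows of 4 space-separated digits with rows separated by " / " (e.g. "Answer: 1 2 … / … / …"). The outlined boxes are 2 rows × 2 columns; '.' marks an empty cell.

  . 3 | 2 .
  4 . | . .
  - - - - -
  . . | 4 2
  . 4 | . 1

Step 1. [r1c1∈{1}] nothing but 1 survives at r1c1 ⇒ r1c1=1.
Step 2. [r4c3∈{3}] nothing but 3 survives at r4c3. So r4c3=3.
Step 3. [r3c2∈{1}] r3c2 is down to just 1, so r3c2=1.
Step 4. [r2c2∈{2}] r2c2's peers cover all but 2 ⇒ r2c2=2.
Step 5. [r2c4∈{3}] nothing but 3 survives at r2c4 ⇒ r2c4=3.
Step 6. [r1c4∈{4}] nothing but 4 survives at r1c4 ⇒ r1c4=4.
Step 7. [r3c1∈{3}] nothing but 3 survives at r3c1, so r3c1=3.
Step 8. [r2c3∈{1}] nothing but 1 survives at r2c3. So r2c3=1.
Step 9. [r4c1∈{2}] only 2 remains possible at r4c1, so r4c1=2.

Answer: 1 3 2 4 / 4 2 1 3 / 3 1 4 2 / 2 4 3 1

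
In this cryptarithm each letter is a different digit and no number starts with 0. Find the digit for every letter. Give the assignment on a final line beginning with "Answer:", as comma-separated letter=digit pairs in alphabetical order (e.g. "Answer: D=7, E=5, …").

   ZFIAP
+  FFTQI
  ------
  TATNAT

Step 1. [col 1: P + I ≡ T (mod 10)] T=1 is one option consistent with column 1 (P + I ≡ T (mod 10), carry-in 0) — take it, so T=1.
Step 2. [col 1: P + I ≡ T (mod 10)] no forcing yet in column 1 (carry-in 0); P=3 is free and consistent — try it ⇒ P=3.
Step 3. [col 1: P + I ≡ T (mod 10)] column 1 reads P+I+carry(0)=T with P=3, T=1; with digits 1,3 already taken and all letters distinct, the only value for I is 8. So I=8.
Step 4. [col 2: A + Q ≡ A (mod 10)] column 2: given nothing yet, carry-in 1, and digits 1,3,8 already taken and all letters distinct, A+Q≡A (mod 10) forces Q=9 ⇒ Q=9.
Step 5. [col 2: A + Q ≡ A (mod 10)] column 2 (A + Q ≡ A (mod 10), carry-in 1) doesn't pin A yet; pick A=2 and continue, so A=2.
Step 6. [col 3: I + T ≡ N (mod 10)] column 3: given I=8, T=1, carry-in 1, and digits 1,2,3,8,9 already taken and all letters distinct, I+T≡N (mod 10) forces N=0. So N=0.
Step 7. [col 4: F + F ≡ T (mod 10)] column 4: given T=1, carry-in 1, and digits 0,1,2,3,8,9 already taken and all letters distinct, F+F≡T (mod 10) forces F=5, so F=5.
Step 8. [col 5: Z + F ≡ A (mod 10)] column 5: given F=5, A=2, carry-in 1, and digits 0,1,2,3,5,8,9 already taken and all letters distinct, Z+F≡A (mod 10) forces Z=6, so Z=6.

Answer: A=2, F=5, I=8, N=0, P=3, Q=9, T=1, Z=6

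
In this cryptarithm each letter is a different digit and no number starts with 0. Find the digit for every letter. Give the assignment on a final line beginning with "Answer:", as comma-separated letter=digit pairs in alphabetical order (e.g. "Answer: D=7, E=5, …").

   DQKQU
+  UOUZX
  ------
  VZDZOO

Step 1. [col 1: U + X ≡ O (mod 10)] X=9 is one option consistent with column 1 (U + X ≡ O (mod 10), carry-in 0) — take it, so X=9.
Step 2. [col 1: U + X ≡ O (mod 10)] several values work for U in column 1 (U + X ≡ O (mod 10), carry-in 0); try U=7 ⇒ U=7.
Step 3. [V] adding two 5-digit numbers gives at most 5+1 digits, and here it does — V is that final carry and must be 1, so V=1.
Step 4. [col 1: U + X ≡ O (mod 10)] column 1: given U=7, X=9, carry-in 0, and digits 1,7,9 already taken and all letters distinct, U+X≡O (mod 10) forces O=6, so O=6.
Step 5. [col 2: Q + Z ≡ O (mod 10)] Z=0 is one option consistent with column 2 (Q + Z ≡ O (mod 10), carry-in 1) — take it, so Z=0.
Step 6. [col 2: Q + Z ≡ O (mod 10)] column 2: given Z=0, O=6, carry-in 1, and digits 0,1,6,7,9 already taken and all letters distinct, Q+Z≡O (mod 10) forces Q=5 ⇒ Q=5.
Step 7. [col 3: K + U ≡ Z (mod 10)] column 3: given U=7, Z=0, carry-in 0, and digits 0,1,5,6,7,9 already taken and all letters distinct, K+U≡Z (mod 10) forces K=3, so K=3.
Step 8. [col 4: Q + O ≡ D (mod 10)] in column 4 we have Q+O≡D with carry-in 1; given Q=5, O=6 and digits 0,1,3,5,6,7,9 already taken and all letters distinct, that pins D to 2. So D=2.

Answer: D=2, K=3, O=6, Q=5, U=7, V=1, X=9, Z=0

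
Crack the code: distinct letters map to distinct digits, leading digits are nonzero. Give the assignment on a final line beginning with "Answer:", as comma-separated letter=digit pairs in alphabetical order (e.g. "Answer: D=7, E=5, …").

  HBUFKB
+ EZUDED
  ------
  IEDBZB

Step 1. [col 1: B + D ≡ B (mod 10)] column 1 reads B+D+carry(0)=B with nothing yet; with all letters distinct, none taken yet, the only value for D is 0 ⇒ D=0.
Step 2. [col 1: B + D ≡ B (mod 10)] column 1 (B + D ≡ B (mod 10), carry-in 0) doesn't pin B yet; pick B=3 and continue. So B=3.
Step 3. [col 2: K + E ≡ Z (mod 10)] several values work for E in column 2 (K + E ≡ Z (mod 10), carry-in 0); try E=8. So E=8.
Step 4. [col 2: K + E ≡ Z (mod 10)] several values work for K in column 2 (K + E ≡ Z (mod 10), carry-in 0); try K=6. So K=6.
Step 5. [col 2: K + E ≡ Z (mod 10)] in column 2 we have K+E≡Z with carry-in 0; given K=6, E=8 and digits 0,3,6,8 already taken and all letters distinct, that pins Z to 4. So Z=4.
Step 6. [col 3: F + D ≡ B (mod 10)] column 3 reads F+D+carry(1)=B with D=0, B=3; with digits 0,3,4,6,8 already taken and all letters distinct, the only value for F is 2 ⇒ F=2.
Step 7. [col 4: U + U ≡ D (mod 10)] in column 4 we have U+U≡D with carry-in 0; given D=0 and digits 0,2,3,4,6,8 already taken and all letters distinct, that pins U to 5. So U=5.
Step 8. [col 6: H + E ≡ I (mod 10)] no forcing yet in column 6 (carry-in 0); H=1 is free and consistent — try it ⇒ H=1.
Step 9. [col 6: H + E ≡ I (mod 10)] column 6: given H=1, E=8, carry-in 0, and digits 0,1,2,3,4,5,6,8 already taken and all letters distinct, H+E≡I (mod 10) forces I=9 ⇒ I=9.

Answer: B=3, D=0, E=8, F=2, H=1, I=9, K=6, U=5, Z=4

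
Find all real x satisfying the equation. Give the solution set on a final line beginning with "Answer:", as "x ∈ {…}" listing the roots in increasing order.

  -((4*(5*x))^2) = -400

Step 1. [-((4*(5*x))^2) = -400] leading − — multiply by −1. So neg: (4*(5*x))^2 = 400.
Step 2. [(4*(5*x))^2 = 400] √ both sides: 400 ≥ 0 gives two branches. So sqrt: 4*(5*x) = 20 or -20.
Step 3. [4*(5*x) = 20 or -20] 4·(inner) — divide through by 4, so div: 5*x = 5 or -5.
Step 4. [5*x = 5 or -5] divide by the outer 5, so div: x = 1 or -1.

Answer: x ∈ {-1, 1}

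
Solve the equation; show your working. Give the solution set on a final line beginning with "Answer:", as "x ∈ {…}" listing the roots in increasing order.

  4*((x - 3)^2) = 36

Step 1. [4*((x - 3)^2) = 36] divide by the outer 4. So div: (x - 3)^2 = 9.
Step 2. [(x - 3)^2 = 9] √ both sides: 9 ≥ 0 gives two branches, so sqrt: x - 3 = 3 or -3.
Step 3. [x - 3 = 3 or -3] add 3: x sits inside (… - 3), so sub: x = 6 or 0.

Answer: x ∈ {0, 6}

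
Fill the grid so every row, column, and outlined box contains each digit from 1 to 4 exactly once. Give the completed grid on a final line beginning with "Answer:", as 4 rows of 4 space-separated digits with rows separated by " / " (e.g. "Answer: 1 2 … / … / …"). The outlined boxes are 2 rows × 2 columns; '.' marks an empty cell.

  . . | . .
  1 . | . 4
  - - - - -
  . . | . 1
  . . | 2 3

Step 1. [r4c1∈{4}] r4c1 has the single candidate 4, so r4c1=4.
Step 2. [r2c2∈{2,3}] r2c2 is the only open cell in row 2 admitting 2. So r2c2=2.
Step 3. [r1c1∈{3}] only 3 remains possible at r1c1, so r1c1=3.
Step 4. [r4c2∈{1}] r4c2's peers cover all but 1 ⇒ r4c2=1.
Step 5. [r3c1∈{2}] nothing but 2 survives at r3c1, so r3c1=2.
Step 6. [r1c3∈{1}] r1c3 has the single candidate 1. So r1c3=1.
Step 7. [r2c3∈{3}] r2c3 has the single candidate 3 ⇒ r2c3=3.
Step 8. [r3c3∈{4}] only 4 remains possible at r3c3, so r3c3=4.
Step 9. [r1c2∈{4}] nothing but 4 survives at r1c2 ⇒ r1c2=4.
Step 10. [r1c4∈{2}] r1c4's peers cover all but 2. So r1c4=2.
Step 11. [r3c2∈{3}] r3c2 has the single candidate 3 ⇒ r3c2=3.

Answer: 3 4 1 2 / 1 2 3 4 / 2 3 4 1 / 4 1 2 3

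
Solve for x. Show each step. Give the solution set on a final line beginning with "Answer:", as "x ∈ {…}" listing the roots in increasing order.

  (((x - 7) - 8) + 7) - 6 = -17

Step 1. [(((x - 7) - 8) + 7) - 6 = -17] 6 comes off first (add 6). So sub: ((x - 7) - 8) + 7 = -11.
Step 2. [((x - 7) - 8) + 7 = -11] +7 is outermost — subtract 7 both sides. So sub: (x - 7) - 8 = -18.
Step 3. [(x - 7) - 8 = -18] the outer -8 inverts by adding 8. So sub: x - 7 = -10.
Step 4. [x - 7 = -10] peel the -7: add 7 from each side, so sub: x = -3.

Answer: x ∈ {-3}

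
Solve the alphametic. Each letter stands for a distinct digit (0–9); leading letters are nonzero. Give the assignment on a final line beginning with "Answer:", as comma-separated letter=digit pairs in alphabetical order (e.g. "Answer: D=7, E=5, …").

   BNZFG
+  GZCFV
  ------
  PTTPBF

Step 1. [col 1: G + V ≡ F (mod 10)] several values work for G in column 1 (G + V ≡ F (mod 10), carry-in 0); try G=7 ⇒ G=7.
Step 2. [col 1: G + V ≡ F (mod 10)] several values work for F in column 1 (G + V ≡ F (mod 10), carry-in 0); try F=9 ⇒ F=9.
Step 3. [col 1: G + V ≡ F (mod 10)] column 1: given G=7, F=9, carry-in 0, and digits 7,9 already taken and all letters distinct, G+V≡F (mod 10) forces V=2. So V=2.
Step 4. [P] adding two 5-digit numbers gives at most 5+1 digits, and here it does — P is that final carry and must be 1 ⇒ P=1.
Step 5. [col 2: F + F ≡ B (mod 10)] column 2 reads F+F+carry(0)=B with F=9; with digits 1,2,7,9 already taken and all letters distinct, the only value for B is 8, so B=8.
Step 6. [col 3: Z + C ≡ P (mod 10)] several values work for C in column 3 (Z + C ≡ P (mod 10), carry-in 1); try C=6, so C=6.
Step 7. [col 3: Z + C ≡ P (mod 10)] in column 3 we have Z+C≡P with carry-in 1; given C=6, P=1 and digits 1,2,6,7,8,9 already taken and all letters distinct, that pins Z to 4, so Z=4.
Step 8. [col 4: N + Z ≡ T (mod 10)] T=5 is one option consistent with column 4 (N + Z ≡ T (mod 10), carry-in 1) — take it. So T=5.
Step 9. [col 4: N + Z ≡ T (mod 10)] column 4 reads N+Z+carry(1)=T with Z=4, T=5; with digits 1,2,4,5,6,7,8,9 already taken and all letters distinct, the only value for N is 0. So N=0.

Answer: B=8, C=6, F=9, G=7, N=0, P=1, T=5, V=2, Z=4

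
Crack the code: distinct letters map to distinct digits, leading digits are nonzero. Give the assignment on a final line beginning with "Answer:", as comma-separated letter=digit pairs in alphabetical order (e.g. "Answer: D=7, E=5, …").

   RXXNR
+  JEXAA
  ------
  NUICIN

Step 1. [col 1: R + A ≡ N (mod 10)] several values work for R in column 1 (R + A ≡ N (mod 10), carry-in 0); try R=4 ⇒ R=4.
Step 2. [col 1: R + A ≡ N (mod 10)] column 1 (R + A ≡ N (mod 10), carry-in 0) doesn't pin N yet; pick N=1 and continue, so N=1.
Step 3. [col 1: R + A ≡ N (mod 10)] from column 1 (R=4, N=1, carry-in 0, digits 1,4 already taken and all letters distinct): A must equal 7, so A=7.
Step 4. [col 2: N + A ≡ I (mod 10)] from column 2 (N=1, A=7, carry-in 1, digits 1,4,7 already taken and all letters distinct): I must equal 9. So I=9.
Step 5. [col 3: X + X ≡ C (mod 10)] column 3 (X + X ≡ C (mod 10), carry-in 0) doesn't pin C yet; pick C=0 and continue ⇒ C=0.
Step 6. [col 3: X + X ≡ C (mod 10)] column 3: given C=0, carry-in 0, and digits 0,1,4,7,9 already taken and all letters distinct, X+X≡C (mod 10) forces X=5 ⇒ X=5.
Step 7. [col 4: X + E ≡ I (mod 10)] column 4 reads X+E+carry(1)=I with X=5, I=9; with digits 0,1,4,5,7,9 already taken and all letters distinct, the only value for E is 3, so E=3.
Step 8. [col 5: R + J ≡ U (mod 10)] U=2 is one option consistent with column 5 (R + J ≡ U (mod 10), carry-in 0) — take it. So U=2.
Step 9. [col 5: R + J ≡ U (mod 10)] column 5 reads R+J+carry(0)=U with R=4, U=2; with digits 0,1,2,3,4,5,7,9 already taken and all letters distinct, the only value for J is 8, so J=8.

Answer: A=7, C=0, E=3, I=9, J=8, N=1, R=4, U=2, X=5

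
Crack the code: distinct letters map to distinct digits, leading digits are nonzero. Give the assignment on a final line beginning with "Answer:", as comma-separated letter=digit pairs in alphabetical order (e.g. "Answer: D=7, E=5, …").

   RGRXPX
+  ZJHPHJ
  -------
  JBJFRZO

Step 1. [col 1: X + J ≡ O (mod 10)] column 1 (X + J ≡ O (mod 10), carry-in 0) doesn't pin O yet; pick O=4 and continue. So O=4.
Step 2. [col 1: X + J ≡ O (mod 10)] several values work for J in column 1 (X + J ≡ O (mod 10), carry-in 0); try J=1 ⇒ J=1.
Step 3. [col 1: X + J ≡ O (mod 10)] in column 1 we have X+J≡O with carry-in 0; given J=1, O=4 and digits 1,4 already taken and all letters distinct, that pins X to 3 ⇒ X=3.
Step 4. [col 2: P + H ≡ Z (mod 10)] H=2 is one option consistent with column 2 (P + H ≡ Z (mod 10), carry-in 0) — take it ⇒ H=2.
Step 5. [col 2: P + H ≡ Z (mod 10)] P=5 is one option consistent with column 2 (P + H ≡ Z (mod 10), carry-in 0) — take it. So P=5.
Step 6. [col 2: P + H ≡ Z (mod 10)] from column 2 (P=5, H=2, carry-in 0, digits 1,2,3,4,5 already taken and all letters distinct): Z must equal 7. So Z=7.
Step 7. [col 3: X + P ≡ R (mod 10)] column 3 reads X+P+carry(0)=R with X=3, P=5; with digits 1,2,3,4,5,7 already taken and all letters distinct, the only value for R is 8 ⇒ R=8.
Step 8. [col 4: R + H ≡ F (mod 10)] column 4 reads R+H+carry(0)=F with R=8, H=2; with digits 1,2,3,4,5,7,8 already taken and all letters distinct, the only value for F is 0, so F=0.
Step 9. [col 5: G + J ≡ J (mod 10)] in column 5 we have G+J≡J with carry-in 1; given J=1 and digits 0,1,2,3,4,5,7,8 already taken and all letters distinct, that pins G to 9, so G=9.
Step 10. [col 6: R + Z ≡ B (mod 10)] column 6 reads R+Z+carry(1)=B with R=8, Z=7; with digits 0,1,2,3,4,5,7,8,9 already taken and all letters distinct, the only value for B is 6. So B=6.

Answer: B=6, F=0, G=9, H=2, J=1, O=4, P=5, R=8, X=3, Z=7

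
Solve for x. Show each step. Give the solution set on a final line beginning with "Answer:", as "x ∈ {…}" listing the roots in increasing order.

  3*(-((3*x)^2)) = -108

Step 1. [3*(-((3*x)^2)) = -108] leading coefficient 3: divide by 3. So div: -((3*x)^2) = -36.
Step 2. [-((3*x)^2) = -36] flip signs both sides. So neg: (3*x)^2 = 36.
Step 3. [(3*x)^2 = 36] LHS squared, RHS 36 ≥ 0: apply √ (±). So sqrt: 3*x = 6 or -6.
Step 4. [3*x = 6 or -6] 3 out front; divide by 3 ⇒ div: x = 2 or -2.

Answer: x ∈ {-2, 2}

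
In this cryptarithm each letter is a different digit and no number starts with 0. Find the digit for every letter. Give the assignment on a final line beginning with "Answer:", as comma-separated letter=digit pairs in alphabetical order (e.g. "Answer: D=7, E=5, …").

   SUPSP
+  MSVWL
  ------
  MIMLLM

Step 1. [col 1: P + L ≡ M (mod 10)] no forcing yet in column 1 (carry-in 0); L=4 is free and consistent — try it. So L=4.
Step 2. [col 1: P + L ≡ M (mod 10)] no forcing yet in column 1 (carry-in 0); P=7 is free and consistent — try it ⇒ P=7.
Step 3. [col 1: P + L ≡ M (mod 10)] from column 1 (P=7, L=4, carry-in 0, digits 4,7 already taken and all letters distinct): M must equal 1 ⇒ M=1.
Step 4. [col 2: S + W ≡ L (mod 10)] column 2 (S + W ≡ L (mod 10), carry-in 1) doesn't pin S yet; pick S=8 and continue, so S=8.
Step 5. [col 2: S + W ≡ L (mod 10)] from column 2 (S=8, L=4, carry-in 1, digits 1,4,7,8 already taken and all letters distinct): W must equal 5, so W=5.
Step 6. [col 3: P + V ≡ L (mod 10)] from column 3 (P=7, L=4, carry-in 1, digits 1,4,5,7,8 already taken and all letters distinct): V must equal 6. So V=6.
Step 7. [col 4: U + S ≡ M (mod 10)] column 4 reads U+S+carry(1)=M with S=8, M=1; with digits 1,4,5,6,7,8 already taken and all letters distinct, the only value for U is 2. So U=2.
Step 8. [col 5: S + M ≡ I (mod 10)] column 5 reads S+M+carry(1)=I with S=8, M=1; with digits 1,2,4,5,6,7,8 already taken and all letters distinct, the only value for I is 0 ⇒ I=0.

Answer: I=0, L=4, M=1, P=7, S=8, U=2, V=6, W=5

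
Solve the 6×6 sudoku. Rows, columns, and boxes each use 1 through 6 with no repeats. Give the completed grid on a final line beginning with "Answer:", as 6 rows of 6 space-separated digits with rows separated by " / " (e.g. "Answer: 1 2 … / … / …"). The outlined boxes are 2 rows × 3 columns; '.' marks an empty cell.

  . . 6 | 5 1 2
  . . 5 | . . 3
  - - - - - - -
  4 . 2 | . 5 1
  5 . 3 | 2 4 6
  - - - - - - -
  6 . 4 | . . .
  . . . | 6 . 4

Step 1. [r6c2∈{1,2,3,5}] row 6 places 5 nowhere but r6c2. So r6c2=5.
Step 2. [r1c2∈{3,4}] row 1 places 4 nowhere but r1c2, so r1c2=4.
Step 3. [r5c2∈{1,2,3}] r5c2 is the only open cell in col 2 admitting 3, so r5c2=3.
Step 4. [r6c1∈{1,2}] r6c1 is the only open cell in box 5 admitting 2. So r6c1=2.
Step 5. [r2c1∈{1}] r2c1's peers cover all but 1 ⇒ r2c1=1.
Step 6. [r2c4∈{4}] r2c4's peers cover all but 4, so r2c4=4.
Step 7. [r6c5∈{3}] r6c5 is down to just 3 ⇒ r6c5=3.
Step 8. [r1c1∈{3}] r1c1 has the single candidate 3 ⇒ r1c1=3.
Step 9. [r5c4∈{1}] only 1 remains possible at r5c4 ⇒ r5c4=1.
Step 10. [r5c5∈{2}] r5c5 has the single candidate 2, so r5c5=2.
Step 11. [r3c4∈{3}] r3c4 is down to just 3, so r3c4=3.
Step 12. [r6c3∈{1}] r6c3 has the single candidate 1, so r6c3=1.
Step 13. [r3c2∈{6}] r3c2 is down to just 6. So r3c2=6.
Step 14. [r5c6∈{5}] r5c6's peers cover all but 5. So r5c6=5.
Step 15. [r2c2∈{2}] r2c2 is down to just 2, so r2c2=2.
Step 16. [r2c5∈{6}] nothing but 6 survives at r2c5 ⇒ r2c5=6.
Step 17. [r4c2∈{1}] r4c2's peers cover all but 1, so r4c2=1.

Answer: 3 4 6 5 1 2 / 1 2 5 4 6 3 / 4 6 2 3 5 1 / 5 1 3 2 4 6 / 6 3 4 1 2 5 / 2 5 1 6 3 4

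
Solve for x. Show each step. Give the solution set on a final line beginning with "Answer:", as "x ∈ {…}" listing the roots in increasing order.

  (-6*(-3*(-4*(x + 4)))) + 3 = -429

Step 1. [(-6*(-3*(-4*(x + 4)))) + 3 = -429] +3 is outermost — subtract 3 both sides ⇒ sub: -6*(-3*(-4*(x + 4))) = -432.
Step 2. [-6*(-3*(-4*(x + 4))) = -432] LHS = -6·(…); ÷-6 both sides, so div: -3*(-4*(x + 4)) = 72.
Step 3. [-3*(-4*(x + 4)) = 72] -3 out front; divide by -3, so div: -4*(x + 4) = -24.
Step 4. [-4*(x + 4) = -24] -4 out front; divide by -4, so div: x + 4 = 6.
Step 5. [x + 4 = 6] 4 comes off first (subtract 4). So sub: x = 2.

Answer: x ∈ {2}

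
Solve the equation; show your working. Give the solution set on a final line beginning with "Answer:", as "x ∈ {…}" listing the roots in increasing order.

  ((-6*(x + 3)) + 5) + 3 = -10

Step 1. [((-6*(x + 3)) + 5) + 3 = -10] +3 is outermost — subtract 3 both sides. So sub: (-6*(x + 3)) + 5 = -13.
Step 2. [(-6*(x + 3)) + 5 = -13] +5 is outermost — subtract 5 both sides, so sub: -6*(x + 3) = -18.
Step 3. [-6*(x + 3) = -18] LHS = -6·(…); ÷-6 both sides. So div: x + 3 = 3.
Step 4. [x + 3 = 3] subtract 3: x sits inside (… + 3). So sub: x = 0.

Answer: x ∈ {0}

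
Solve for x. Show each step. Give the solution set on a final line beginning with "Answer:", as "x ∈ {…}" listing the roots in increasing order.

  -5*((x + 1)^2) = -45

Step 1. [-5*((x + 1)^2) = -45] leading coefficient -5: divide by -5, so div: (x + 1)^2 = 9.
Step 2. [(x + 1)^2 = 9] √ both sides: 9 ≥ 0 gives two branches, so sqrt: x + 1 = 3 or -3.
Step 3. [x + 1 = 3 or -3] 1 comes off first (subtract 1) ⇒ sub: x = 2 or -4.

Answer: x ∈ {-4, 2}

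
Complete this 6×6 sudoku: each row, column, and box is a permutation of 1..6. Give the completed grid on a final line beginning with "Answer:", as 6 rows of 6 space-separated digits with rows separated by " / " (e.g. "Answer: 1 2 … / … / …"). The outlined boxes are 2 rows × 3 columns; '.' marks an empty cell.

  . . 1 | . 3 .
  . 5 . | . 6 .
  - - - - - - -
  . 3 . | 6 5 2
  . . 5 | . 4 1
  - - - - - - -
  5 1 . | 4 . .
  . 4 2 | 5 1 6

Step 1. [r1c4∈{2}] only 2 remains possible at r1c4 ⇒ r1c4=2.
Step 2. [r2c6∈{4}] nothing but 4 survives at r2c6. So r2c6=4.
Step 3. [r2c3∈{3}] r2c3 is down to just 3 ⇒ r2c3=3.
Step 4. [r4c2∈{2,6}] col 2 places 2 nowhere but r4c2 ⇒ r4c2=2.
Step 5. [r1c1∈{4,6}] r1c1 is the only open cell in row 1 admitting 4, so r1c1=4.
Step 6. [r5c3∈{6}] r5c3's peers cover all but 6 ⇒ r5c3=6.
Step 7. [r1c6∈{5}] nothing but 5 survives at r1c6, so r1c6=5.
Step 8. [r4c4∈{3}] r4c4's peers cover all but 3, so r4c4=3.
Step 9. [r2c4∈{1}] r2c4 has the single candidate 1, so r2c4=1.
Step 10. [r2c1∈{2}] r2c1 is down to just 2 ⇒ r2c1=2.
Step 11. [r5c5∈{2}] only 2 remains possible at r5c5. So r5c5=2.
Step 12. [r3c3∈{4}] nothing but 4 survives at r3c3, so r3c3=4.
Step 13. [r4c1∈{6}] r4c1's peers cover all but 6. So r4c1=6.
Step 14. [r6c1∈{3}] r6c1's peers cover all but 3, so r6c1=3.
Step 15. [r5c6∈{3}] nothing but 3 survives at r5c6. So r5c6=3.
Step 16. [r1c2∈{6}] only 6 remains possible at r1c2. So r1c2=6.
Step 17. [r3c1∈{1}] r3c1's peers cover all but 1. So r3c1=1.

Answer: 4 6 1 2 3 5 / 2 5 3 1 6 4 / 1 3 4 6 5 2 / 6 2 5 3 4 1 / 5 1 6 4 2 3 / 3 4 2 5 1 6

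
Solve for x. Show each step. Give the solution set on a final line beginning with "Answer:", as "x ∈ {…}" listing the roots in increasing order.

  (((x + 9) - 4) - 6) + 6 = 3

Step 1. [(((x + 9) - 4) - 6) + 6 = 3] the outer +6 inverts by subtracting 6. So sub: ((x + 9) - 4) - 6 = -3.
Step 2. [((x + 9) - 4) - 6 = -3] peel the -6: add 6 from each side. So sub: (x + 9) - 4 = 3.
Step 3. [(x + 9) - 4 = 3] the outer -4 inverts by adding 4. So sub: x + 9 = 7.
Step 4. [x + 9 = 7] +9 is outermost — subtract 9 both sides. So sub: x = -2.

Answer: x ∈ {-2}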